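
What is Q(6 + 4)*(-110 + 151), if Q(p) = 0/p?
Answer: 0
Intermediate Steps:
Q(p) = 0
Q(6 + 4)*(-110 + 151) = 0*(-110 + 151) = 0*41 = 0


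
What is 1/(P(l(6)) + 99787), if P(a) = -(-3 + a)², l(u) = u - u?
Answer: 1/99778 ≈ 1.0022e-5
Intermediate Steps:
l(u) = 0
1/(P(l(6)) + 99787) = 1/(-(-3 + 0)² + 99787) = 1/(-1*(-3)² + 99787) = 1/(-1*9 + 99787) = 1/(-9 + 99787) = 1/99778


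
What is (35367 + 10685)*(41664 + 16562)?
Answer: 2681423752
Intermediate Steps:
(35367 + 10685)*(41664 + 16562) = 46052*58226 = 2681423752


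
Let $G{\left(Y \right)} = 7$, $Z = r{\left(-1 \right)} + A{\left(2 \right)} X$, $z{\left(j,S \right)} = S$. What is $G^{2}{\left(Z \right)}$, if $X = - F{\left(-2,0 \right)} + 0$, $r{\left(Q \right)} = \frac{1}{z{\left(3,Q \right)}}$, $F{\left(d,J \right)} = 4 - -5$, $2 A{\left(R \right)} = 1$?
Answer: $49$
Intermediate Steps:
$A{\left(R \right)} = \frac{1}{2}$ ($A{\left(R \right)} = \frac{1}{2} \cdot 1 = \frac{1}{2}$)
$F{\left(d,J \right)} = 9$ ($F{\left(d,J \right)} = 4 + 5 = 9$)
$r{\left(Q \right)} = \frac{1}{Q}$
$X = -9$ ($X = \left(-1\right) 9 + 0 = -9 + 0 = -9$)
$Z = - \frac{11}{2}$ ($Z = \frac{1}{-1} + \frac{1}{2} \left(-9\right) = -1 - \frac{9}{2} = - \frac{11}{2} \approx -5.5$)
$G^{2}{\left(Z \right)} = 7^{2} = 49$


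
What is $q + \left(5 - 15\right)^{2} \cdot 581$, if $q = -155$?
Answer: $57945$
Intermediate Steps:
$q + \left(5 - 15\right)^{2} \cdot 581 = -155 + \left(5 - 15\right)^{2} \cdot 581 = -155 + \left(-10\right)^{2} \cdot 581 = -155 + 100 \cdot 581 = -155 + 58100 = 57945$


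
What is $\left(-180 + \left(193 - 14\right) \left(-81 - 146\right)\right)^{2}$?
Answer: $1665700969$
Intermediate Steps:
$\left(-180 + \left(193 - 14\right) \left(-81 - 146\right)\right)^{2} = \left(-180 + 179 \left(-81 - 146\right)\right)^{2} = \left(-180 + 179 \left(-227\right)\right)^{2} = \left(-180 - 40633\right)^{2} = \left(-40813\right)^{2} = 1665700969$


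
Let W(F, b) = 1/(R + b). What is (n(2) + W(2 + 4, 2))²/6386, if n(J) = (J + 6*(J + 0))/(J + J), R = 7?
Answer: 4225/2069064 ≈ 0.0020420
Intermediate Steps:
n(J) = 7/2 (n(J) = (J + 6*J)/((2*J)) = (7*J)*(1/(2*J)) = 7/2)
W(F, b) = 1/(7 + b)
(n(2) + W(2 + 4, 2))²/6386 = (7/2 + 1/(7 + 2))²/6386 = (7/2 + 1/9)²*(1/6386) = (7/2 + ⅑)²*(1/6386) = (65/18)²*(1/6386) = (4225/324)*(1/6386) = 4225/2069064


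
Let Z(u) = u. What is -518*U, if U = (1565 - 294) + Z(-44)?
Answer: -635586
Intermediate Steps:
U = 1227 (U = (1565 - 294) - 44 = 1271 - 44 = 1227)
-518*U = -518*1227 = -635586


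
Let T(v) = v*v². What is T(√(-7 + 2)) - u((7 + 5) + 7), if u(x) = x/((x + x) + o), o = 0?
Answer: -½ - 5*I*√5 ≈ -0.5 - 11.18*I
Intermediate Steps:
T(v) = v³
u(x) = ½ (u(x) = x/((x + x) + 0) = x/(2*x + 0) = x/((2*x)) = x*(1/(2*x)) = ½)
T(√(-7 + 2)) - u((7 + 5) + 7) = (√(-7 + 2))³ - 1*½ = (√(-5))³ - ½ = (I*√5)³ - ½ = -5*I*√5 - ½ = -½ - 5*I*√5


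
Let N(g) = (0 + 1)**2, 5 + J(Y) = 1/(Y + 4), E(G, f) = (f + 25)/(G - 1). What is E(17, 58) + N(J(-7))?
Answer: 99/16 ≈ 6.1875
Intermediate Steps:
E(G, f) = (25 + f)/(-1 + G)
J(Y) = -5 + 1/(4 + Y) (J(Y) = -5 + 1/(Y + 4) = -5 + 1/(4 + Y))
N(g) = 1 (N(g) = 1**2 = 1)
E(17, 58) + N(J(-7)) = (25 + 58)/(-1 + 17) + 1 = 83/16 + 1 = 99/16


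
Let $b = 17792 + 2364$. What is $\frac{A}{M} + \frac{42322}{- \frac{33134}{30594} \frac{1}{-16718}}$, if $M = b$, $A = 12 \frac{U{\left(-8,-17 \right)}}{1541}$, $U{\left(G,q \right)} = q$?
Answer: $\frac{84043429785091375071}{128644395133} \approx 6.533 \cdot 10^{8}$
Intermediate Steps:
$b = 20156$
$A = - \frac{204}{1541}$ ($A = 12 \left(- \frac{17}{1541}\right) = - \frac{204}{1541} \approx -0.13238$)
$M = 20156$
$\frac{A}{M} + \frac{42322}{- \frac{33134}{30594} \frac{1}{-16718}} = - \frac{204}{1541 \cdot 20156} + \frac{42322}{- \frac{33134}{30594} \frac{1}{-16718}} = \left(- \frac{204}{1541}\right) \frac{1}{20156} + \frac{42322}{\left(-33134\right) \frac{1}{30594} \left(- \frac{1}{16718}\right)} = - \frac{51}{7765099} + \frac{42322}{\left(- \frac{16567}{15297}\right) \left(- \frac{1}{16718}\right)} = - \frac{51}{7765099} + \frac{42322}{\frac{16567}{255735246}} = - \frac{51}{7765099} + 42322 \cdot \frac{255735246}{16567} = - \frac{51}{7765099} + \frac{10823227081212}{16567} = \frac{84043429785091375071}{128644395133}$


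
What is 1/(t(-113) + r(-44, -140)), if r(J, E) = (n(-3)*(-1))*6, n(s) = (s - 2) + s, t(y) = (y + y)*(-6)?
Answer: 1/1404 ≈ 0.00071225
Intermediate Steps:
t(y) = -12*y (t(y) = (2*y)*(-6) = -12*y)
n(s) = -2 + 2*s (n(s) = (-2 + s) + s = -2 + 2*s)
r(J, E) = 48 (r(J, E) = ((-2 + 2*(-3))*(-1))*6 = ((-2 - 6)*(-1))*6 = -8*(-1)*6 = 8*6 = 48)
1/(t(-113) + r(-44, -140)) = 1/(-12*(-113) + 48) = 1/(1356 + 48) = 1/1404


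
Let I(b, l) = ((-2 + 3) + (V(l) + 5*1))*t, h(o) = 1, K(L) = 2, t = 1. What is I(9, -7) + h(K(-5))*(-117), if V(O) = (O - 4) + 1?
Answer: -121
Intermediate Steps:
V(O) = -3 + O (V(O) = (-4 + O) + 1 = -3 + O)
I(b, l) = 3 + l (I(b, l) = ((-2 + 3) + ((-3 + l) + 5*1))*1 = (1 + ((-3 + l) + 5))*1 = (1 + (2 + l))*1 = (3 + l)*1 = 3 + l)
I(9, -7) + h(K(-5))*(-117) = (3 - 7) + 1*(-117) = -4 - 117 = -121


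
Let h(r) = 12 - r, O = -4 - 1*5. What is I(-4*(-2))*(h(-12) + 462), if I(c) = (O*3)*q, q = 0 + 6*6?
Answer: -472392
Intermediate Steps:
q = 36 (q = 0 + 36 = 36)
O = -9 (O = -4 - 5 = -9)
I(c) = -972 (I(c) = -9*3*36 = -27*36 = -972)
I(-4*(-2))*(h(-12) + 462) = -972*((12 - 1*(-12)) + 462) = -972*((12 + 12) + 462) = -972*(24 + 462) = -972*486 = -472392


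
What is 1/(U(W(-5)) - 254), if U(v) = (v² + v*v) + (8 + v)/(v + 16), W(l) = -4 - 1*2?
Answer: -5/909 ≈ -0.0055005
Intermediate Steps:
W(l) = -6 (W(l) = -4 - 2 = -6)
U(v) = 2*v² + (8 + v)/(16 + v) (U(v) = (v² + v²) + (8 + v)/(16 + v) = 2*v² + (8 + v)/(16 + v))
1/(U(W(-5)) - 254) = 1/((8 - 6 + 2*(-6)³ + 32*(-6)²)/(16 - 6) - 254) = 1/((8 - 6 + 2*(-216) + 32*36)/10 - 254) = 1/((8 - 6 - 432 + 1152)/10 - 254) = 1/((⅒)*722 - 254) = 1/(361/5 - 254) = 1/(-909/5) = -5/909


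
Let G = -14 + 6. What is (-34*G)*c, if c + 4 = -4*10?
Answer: -11968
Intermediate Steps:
G = -8
c = -44 (c = -4 - 4*10 = -4 - 40 = -44)
(-34*G)*c = -34*(-8)*(-44) = 272*(-44) = -11968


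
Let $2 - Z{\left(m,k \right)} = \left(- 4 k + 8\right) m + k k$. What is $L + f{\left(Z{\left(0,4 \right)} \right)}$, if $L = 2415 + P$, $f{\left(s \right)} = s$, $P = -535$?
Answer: $1866$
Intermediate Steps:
$Z{\left(m,k \right)} = 2 - k^{2} - m \left(8 - 4 k\right)$ ($Z{\left(m,k \right)} = 2 - \left(\left(- 4 k + 8\right) m + k k\right) = 2 - \left(\left(8 - 4 k\right) m + k^{2}\right) = 2 - \left(m \left(8 - 4 k\right) + k^{2}\right) = 2 - \left(k^{2} + m \left(8 - 4 k\right)\right) = 2 - k^{2} - m \left(8 - 4 k\right)$)
$L = 1880$ ($L = 2415 - 535 = 1880$)
$L + f{\left(Z{\left(0,4 \right)} \right)} = 1880 + \left(2 - 4^{2} - 0 + 4 \cdot 4 \cdot 0\right) = 1880 + \left(2 - 16 + 0 + 0\right) = 1880 - 14 = 1866$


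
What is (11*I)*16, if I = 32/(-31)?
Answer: -5632/31 ≈ -181.68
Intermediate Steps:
I = -32/31 (I = 32*(-1/31) = -32/31 ≈ -1.0323)
(11*I)*16 = (11*(-32/31))*16 = -352/31*16 = -5632/31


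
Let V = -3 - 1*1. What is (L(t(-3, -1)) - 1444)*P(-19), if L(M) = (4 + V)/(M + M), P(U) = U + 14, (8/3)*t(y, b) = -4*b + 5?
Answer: 7220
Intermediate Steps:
V = -4 (V = -3 - 1 = -4)
t(y, b) = 15/8 - 3*b/2 (t(y, b) = 3*(-4*b + 5)/8 = 3*(5 - 4*b)/8 = 15/8 - 3*b/2)
P(U) = 14 + U
L(M) = 0 (L(M) = (4 - 4)/(M + M) = 0/((2*M)) = 0*(1/(2*M)) = 0)
(L(t(-3, -1)) - 1444)*P(-19) = (0 - 1444)*(14 - 19) = -1444*(-5) = 7220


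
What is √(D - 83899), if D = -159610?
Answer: I*√243509 ≈ 493.47*I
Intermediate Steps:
√(D - 83899) = √(-159610 - 83899) = √(-243509) = I*√243509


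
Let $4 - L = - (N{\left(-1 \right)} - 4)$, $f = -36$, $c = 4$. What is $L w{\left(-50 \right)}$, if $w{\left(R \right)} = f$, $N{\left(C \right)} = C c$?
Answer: $144$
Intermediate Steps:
$N{\left(C \right)} = 4 C$ ($N{\left(C \right)} = C 4 = 4 C$)
$w{\left(R \right)} = -36$
$L = -4$ ($L = 4 - - (4 \left(-1\right) - 4) = 4 - - (-4 - 4) = 4 - \left(-1\right) \left(-8\right) = 4 - 8 = -4$)
$L w{\left(-50 \right)} = \left(-4\right) \left(-36\right) = 144$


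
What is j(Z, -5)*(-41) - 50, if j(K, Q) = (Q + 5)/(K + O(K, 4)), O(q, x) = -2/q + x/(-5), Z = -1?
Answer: -50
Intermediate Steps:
O(q, x) = -2/q - x/5 (O(q, x) = -2/q + x*(-1/5) = -2/q - x/5)
j(K, Q) = (5 + Q)/(-4/5 + K - 2/K) (j(K, Q) = (Q + 5)/(K + (-2/K - 1/5*4)) = (5 + Q)/(K + (-2/K - 4/5)) = (5 + Q)/(K + (-4/5 - 2/K)) = (5 + Q)/(-4/5 + K - 2/K))
j(Z, -5)*(-41) - 50 = -5*(-1)*(5 - 5)/(10 - 1*(-1)*(-4 + 5*(-1)))*(-41) - 50 = -5*(-1)*0/(10 - 1*(-1)*(-4 - 5))*(-41) - 50 = -5*(-1)*0/(10 - 1*(-1)*(-9))*(-41) - 50 = -5*(-1)*0/(10 - 9)*(-41) - 50 = -5*(-1)*0/1*(-41) - 50 = -5*(-1)*1*0*(-41) - 50 = 0*(-41) - 50 = 0 - 50 = -50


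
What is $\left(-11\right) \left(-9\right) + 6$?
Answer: $105$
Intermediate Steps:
$\left(-11\right) \left(-9\right) + 6 = 99 + 6 = 105$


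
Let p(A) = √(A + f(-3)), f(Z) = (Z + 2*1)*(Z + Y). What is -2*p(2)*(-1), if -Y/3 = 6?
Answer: 2*√23 ≈ 9.5917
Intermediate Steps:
Y = -18 (Y = -3*6 = -18)
f(Z) = (-18 + Z)*(2 + Z) (f(Z) = (Z + 2*1)*(Z - 18) = (Z + 2)*(-18 + Z) = (2 + Z)*(-18 + Z) = (-18 + Z)*(2 + Z))
p(A) = √(21 + A) (p(A) = √(A + (-36 + (-3)² - 16*(-3))) = √(A + (-36 + 9 + 48)) = √(A + 21) = √(21 + A))
-2*p(2)*(-1) = -2*√(21 + 2)*(-1) = -2*√23*(-1) = 2*√23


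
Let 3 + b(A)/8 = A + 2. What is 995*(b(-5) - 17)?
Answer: -64675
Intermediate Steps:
b(A) = -8 + 8*A (b(A) = -24 + 8*(A + 2) = -24 + 8*(2 + A) = -24 + (16 + 8*A) = -8 + 8*A)
995*(b(-5) - 17) = 995*((-8 + 8*(-5)) - 17) = 995*((-8 - 40) - 17) = 995*(-48 - 17) = 995*(-65) = -64675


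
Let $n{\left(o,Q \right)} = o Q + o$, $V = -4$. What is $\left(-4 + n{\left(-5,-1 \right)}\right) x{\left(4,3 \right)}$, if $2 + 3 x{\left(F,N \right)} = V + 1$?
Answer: $\frac{20}{3} \approx 6.6667$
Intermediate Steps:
$x{\left(F,N \right)} = - \frac{5}{3}$ ($x{\left(F,N \right)} = - \frac{2}{3} + \frac{-4 + 1}{3} = - \frac{2}{3} + \frac{1}{3} \left(-3\right) = - \frac{2}{3} - 1 = - \frac{5}{3}$)
$n{\left(o,Q \right)} = o + Q o$ ($n{\left(o,Q \right)} = Q o + o = o + Q o$)
$\left(-4 + n{\left(-5,-1 \right)}\right) x{\left(4,3 \right)} = \left(-4 - 5 \left(1 - 1\right)\right) \left(- \frac{5}{3}\right) = \left(-4 - 0\right) \left(- \frac{5}{3}\right) = \left(-4 + 0\right) \left(- \frac{5}{3}\right) = \left(-4\right) \left(- \frac{5}{3}\right) = \frac{20}{3}$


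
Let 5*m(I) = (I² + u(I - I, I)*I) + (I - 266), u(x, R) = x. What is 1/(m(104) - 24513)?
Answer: -5/111911 ≈ -4.4678e-5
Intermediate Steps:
m(I) = -266/5 + I/5 + I²/5 (m(I) = ((I² + (I - I)*I) + (I - 266))/5 = ((I² + 0*I) + (-266 + I))/5 = ((I² + 0) + (-266 + I))/5 = (I² + (-266 + I))/5 = (-266 + I + I²)/5 = -266/5 + I/5 + I²/5)
1/(m(104) - 24513) = 1/((-266/5 + (⅕)*104 + (⅕)*104²) - 24513) = 1/((-266/5 + 104/5 + (⅕)*10816) - 24513) = 1/((-266/5 + 104/5 + 10816/5) - 24513) = 1/(10654/5 - 24513) = 1/(-111911/5) = -5/111911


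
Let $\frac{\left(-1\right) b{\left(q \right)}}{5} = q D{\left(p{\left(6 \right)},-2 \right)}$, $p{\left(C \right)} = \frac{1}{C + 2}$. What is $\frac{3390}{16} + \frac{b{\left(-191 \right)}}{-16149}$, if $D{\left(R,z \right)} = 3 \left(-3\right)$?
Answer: $\frac{9147105}{43064} \approx 212.41$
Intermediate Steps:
$p{\left(C \right)} = \frac{1}{2 + C}$
$D{\left(R,z \right)} = -9$
$b{\left(q \right)} = 45 q$ ($b{\left(q \right)} = - 5 q \left(-9\right) = - 5 \left(- 9 q\right) = 45 q$)
$\frac{3390}{16} + \frac{b{\left(-191 \right)}}{-16149} = \frac{3390}{16} + \frac{45 \left(-191\right)}{-16149} = 3390 \cdot \frac{1}{16} - - \frac{2865}{5383} = \frac{1695}{8} + \frac{2865}{5383} = \frac{9147105}{43064}$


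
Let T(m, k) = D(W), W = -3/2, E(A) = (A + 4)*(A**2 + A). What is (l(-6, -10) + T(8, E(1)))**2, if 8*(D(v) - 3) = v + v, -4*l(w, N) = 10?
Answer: 1/64 ≈ 0.015625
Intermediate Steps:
E(A) = (4 + A)*(A + A**2)
l(w, N) = -5/2 (l(w, N) = -1/4*10 = -5/2)
W = -3/2 (W = -3*1/2 = -3/2 ≈ -1.5000)
D(v) = 3 + v/4 (D(v) = 3 + (v + v)/8 = 3 + (2*v)/8 = 3 + v/4)
T(m, k) = 21/8 (T(m, k) = 3 + (1/4)*(-3/2) = 3 - 3/8 = 21/8)
(l(-6, -10) + T(8, E(1)))**2 = (-5/2 + 21/8)**2 = (1/8)**2 = 1/64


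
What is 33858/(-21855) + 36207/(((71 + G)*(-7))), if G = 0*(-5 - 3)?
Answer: -269377137/3620645 ≈ -74.400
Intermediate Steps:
G = 0 (G = 0*(-8) = 0)
33858/(-21855) + 36207/(((71 + G)*(-7))) = 33858/(-21855) + 36207/(((71 + 0)*(-7))) = 33858*(-1/21855) + 36207/((71*(-7))) = -11286/7285 + 36207/(-497) = -11286/7285 + 36207*(-1/497) = -11286/7285 - 36207/497 = -269377137/3620645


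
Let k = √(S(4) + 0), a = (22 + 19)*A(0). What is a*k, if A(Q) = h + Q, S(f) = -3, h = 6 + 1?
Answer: 287*I*√3 ≈ 497.1*I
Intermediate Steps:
h = 7
A(Q) = 7 + Q
a = 287 (a = (22 + 19)*(7 + 0) = 41*7 = 287)
k = I*√3 (k = √(-3 + 0) = √(-3) = I*√3 ≈ 1.732*I)
a*k = 287*(I*√3) = 287*I*√3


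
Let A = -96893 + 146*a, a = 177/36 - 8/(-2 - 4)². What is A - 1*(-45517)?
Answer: -912431/18 ≈ -50691.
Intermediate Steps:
a = 169/36 (a = 177*(1/36) - 8/((-6)²) = 59/12 - 8/36 = 59/12 - 8*1/36 = 59/12 - 2/9 = 169/36 ≈ 4.6944)
A = -1731737/18 (A = -96893 + 146*(169/36) = -96893 + 12337/18 = -1731737/18 ≈ -96208.)
A - 1*(-45517) = -1731737/18 - 1*(-45517) = -1731737/18 + 45517 = -912431/18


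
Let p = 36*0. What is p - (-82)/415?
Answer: 82/415 ≈ 0.19759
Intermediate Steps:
p = 0
p - (-82)/415 = 0 - (-82)/415 = 0 - 1*(-82/415) = 0 + 82/415 = 82/415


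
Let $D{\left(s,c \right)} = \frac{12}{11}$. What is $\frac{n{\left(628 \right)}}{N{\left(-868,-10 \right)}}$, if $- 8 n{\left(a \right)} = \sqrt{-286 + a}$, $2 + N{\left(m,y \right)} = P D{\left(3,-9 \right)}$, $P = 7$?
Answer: $- \frac{33 \sqrt{38}}{496} \approx -0.41013$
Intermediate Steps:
$D{\left(s,c \right)} = \frac{12}{11}$ ($D{\left(s,c \right)} = 12 \cdot \frac{1}{11} = \frac{12}{11}$)
$N{\left(m,y \right)} = \frac{62}{11}$ ($N{\left(m,y \right)} = -2 + 7 \cdot \frac{12}{11} = -2 + \frac{84}{11} = \frac{62}{11}$)
$n{\left(a \right)} = - \frac{\sqrt{-286 + a}}{8}$
$\frac{n{\left(628 \right)}}{N{\left(-868,-10 \right)}} = \frac{\left(- \frac{1}{8}\right) \sqrt{-286 + 628}}{\frac{62}{11}} = - \frac{\sqrt{342}}{8} \cdot \frac{11}{62} = - \frac{3 \sqrt{38}}{8} \cdot \frac{11}{62} = - \frac{33 \sqrt{38}}{496}$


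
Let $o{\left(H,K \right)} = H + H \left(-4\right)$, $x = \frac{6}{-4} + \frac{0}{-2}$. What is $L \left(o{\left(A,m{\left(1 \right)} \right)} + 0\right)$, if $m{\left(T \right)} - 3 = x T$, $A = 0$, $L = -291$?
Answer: $0$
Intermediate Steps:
$x = - \frac{3}{2}$ ($x = 6 \left(- \frac{1}{4}\right) + 0 \left(- \frac{1}{2}\right) = - \frac{3}{2} + 0 = - \frac{3}{2} \approx -1.5$)
$m{\left(T \right)} = 3 - \frac{3 T}{2}$
$o{\left(H,K \right)} = - 3 H$ ($o{\left(H,K \right)} = H - 4 H = - 3 H$)
$L \left(o{\left(A,m{\left(1 \right)} \right)} + 0\right) = - 291 \left(\left(-3\right) 0 + 0\right) = - 291 \left(0 + 0\right) = \left(-291\right) 0 = 0$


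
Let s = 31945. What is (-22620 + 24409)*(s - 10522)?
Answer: 38325747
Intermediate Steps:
(-22620 + 24409)*(s - 10522) = (-22620 + 24409)*(31945 - 10522) = 1789*21423 = 38325747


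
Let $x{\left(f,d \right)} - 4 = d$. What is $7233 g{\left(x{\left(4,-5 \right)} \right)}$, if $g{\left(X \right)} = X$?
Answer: $-7233$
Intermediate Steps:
$x{\left(f,d \right)} = 4 + d$
$7233 g{\left(x{\left(4,-5 \right)} \right)} = 7233 \left(4 - 5\right) = 7233 \left(-1\right) = -7233$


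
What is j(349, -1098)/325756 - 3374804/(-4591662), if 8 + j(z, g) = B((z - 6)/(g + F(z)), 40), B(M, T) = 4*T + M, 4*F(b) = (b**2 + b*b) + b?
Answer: 3660130831243593/4976709949380359 ≈ 0.73545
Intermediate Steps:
F(b) = b**2/2 + b/4 (F(b) = ((b**2 + b*b) + b)/4 = ((b**2 + b**2) + b)/4 = (2*b**2 + b)/4 = (b + 2*b**2)/4 = b**2/2 + b/4)
B(M, T) = M + 4*T
j(z, g) = 152 + (-6 + z)/(g + z*(1 + 2*z)/4) (j(z, g) = -8 + ((z - 6)/(g + z*(1 + 2*z)/4) + 4*40) = -8 + ((-6 + z)/(g + z*(1 + 2*z)/4) + 160) = -8 + (160 + (-6 + z)/(g + z*(1 + 2*z)/4)) = 152 + (-6 + z)/(g + z*(1 + 2*z)/4))
j(349, -1098)/325756 - 3374804/(-4591662) = (4*(-6 + 39*349 + 76*349**2 + 152*(-1098))/(349 + 2*349**2 + 4*(-1098)))/325756 - 3374804/(-4591662) = (4*(-6 + 13611 + 76*121801 - 166896)/(349 + 2*121801 - 4392))*(1/325756) - 3374804*(-1/4591662) = (4*(-6 + 13611 + 9256876 - 166896)/(349 + 243602 - 4392))*(1/325756) + 1687402/2295831 = (4*9103585/239559)*(1/325756) + 1687402/2295831 = (4*(1/239559)*9103585)*(1/325756) + 1687402/2295831 = (36414340/239559)*(1/325756) + 1687402/2295831 = 9103585/19509445401 + 1687402/2295831 = 3660130831243593/4976709949380359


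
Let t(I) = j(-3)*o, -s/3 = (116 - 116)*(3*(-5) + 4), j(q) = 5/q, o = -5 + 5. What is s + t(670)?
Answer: 0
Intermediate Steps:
o = 0
s = 0 (s = -3*(116 - 116)*(3*(-5) + 4) = -0*(-15 + 4) = -0*(-11) = -3*0 = 0)
t(I) = 0 (t(I) = (5/(-3))*0 = (5*(-1/3))*0 = -5/3*0 = 0)
s + t(670) = 0 + 0 = 0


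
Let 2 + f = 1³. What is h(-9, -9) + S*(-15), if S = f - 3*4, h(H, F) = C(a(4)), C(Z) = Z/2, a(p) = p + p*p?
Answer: 205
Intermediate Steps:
f = -1 (f = -2 + 1³ = -2 + 1 = -1)
a(p) = p + p²
C(Z) = Z/2 (C(Z) = Z*(½) = Z/2)
h(H, F) = 10 (h(H, F) = (4*(1 + 4))/2 = (4*5)/2 = (½)*20 = 10)
S = -13 (S = -1 - 3*4 = -1 - 12 = -13)
h(-9, -9) + S*(-15) = 10 - 13*(-15) = 10 + 195 = 205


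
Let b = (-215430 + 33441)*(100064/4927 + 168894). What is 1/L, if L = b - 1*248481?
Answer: -4927/151459895581065 ≈ -3.2530e-11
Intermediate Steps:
b = -151458671315178/4927 (b = -181989*(100064*(1/4927) + 168894) = -181989*(100064/4927 + 168894) = -181989*832240802/4927 = -151458671315178/4927 ≈ -3.0741e+10)
L = -151459895581065/4927 (L = -151458671315178/4927 - 1*248481 = -151458671315178/4927 - 248481 = -151459895581065/4927 ≈ -3.0741e+10)
1/L = 1/(-151459895581065/4927) = -4927/151459895581065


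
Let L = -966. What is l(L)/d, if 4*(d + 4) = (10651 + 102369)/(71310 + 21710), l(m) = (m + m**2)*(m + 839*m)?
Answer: 2814473596394880/13753 ≈ 2.0464e+11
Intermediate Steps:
l(m) = 840*m*(m + m**2) (l(m) = (m + m**2)*(840*m) = 840*m*(m + m**2))
d = -68765/18604 (d = -4 + ((10651 + 102369)/(71310 + 21710))/4 = -4 + (113020/93020)/4 = -4 + (113020*(1/93020))/4 = -4 + (1/4)*(5651/4651) = -4 + 5651/18604 = -68765/18604 ≈ -3.6962)
l(L)/d = (840*(-966)**2*(1 - 966))/(-68765/18604) = (840*933156*(-965))*(-18604/68765) = -756416253600*(-18604/68765) = 2814473596394880/13753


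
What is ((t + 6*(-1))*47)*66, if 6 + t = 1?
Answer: -34122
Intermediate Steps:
t = -5 (t = -6 + 1 = -5)
((t + 6*(-1))*47)*66 = ((-5 + 6*(-1))*47)*66 = ((-5 - 6)*47)*66 = -11*47*66 = -517*66 = -34122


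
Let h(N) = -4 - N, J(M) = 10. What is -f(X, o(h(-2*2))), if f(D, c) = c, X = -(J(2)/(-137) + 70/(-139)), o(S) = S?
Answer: 0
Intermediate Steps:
X = 10980/19043 (X = -(10/(-137) + 70/(-139)) = -(10*(-1/137) + 70*(-1/139)) = -(-10/137 - 70/139) = -1*(-10980/19043) = 10980/19043 ≈ 0.57659)
-f(X, o(h(-2*2))) = -(-4 - (-2)*2) = -(-4 - 1*(-4)) = -(-4 + 4) = -1*0 = 0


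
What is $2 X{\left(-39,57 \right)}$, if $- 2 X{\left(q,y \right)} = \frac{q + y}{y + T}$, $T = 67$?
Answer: $- \frac{9}{62} \approx -0.14516$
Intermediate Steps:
$X{\left(q,y \right)} = - \frac{q + y}{2 \left(67 + y\right)}$ ($X{\left(q,y \right)} = - \frac{\left(q + y\right) \frac{1}{y + 67}}{2} = - \frac{\left(q + y\right) \frac{1}{67 + y}}{2} = - \frac{\frac{1}{67 + y} \left(q + y\right)}{2} = - \frac{q + y}{2 \left(67 + y\right)}$)
$2 X{\left(-39,57 \right)} = 2 \frac{\left(-1\right) \left(-39\right) - 57}{2 \left(67 + 57\right)} = 2 \frac{39 - 57}{2 \cdot 124} = 2 \cdot \frac{1}{2} \cdot \frac{1}{124} \left(-18\right) = 2 \left(- \frac{9}{124}\right) = - \frac{9}{62}$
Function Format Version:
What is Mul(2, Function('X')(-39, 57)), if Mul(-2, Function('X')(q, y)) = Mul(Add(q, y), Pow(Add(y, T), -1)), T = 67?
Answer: Rational(-9, 62) ≈ -0.14516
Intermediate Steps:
Function('X')(q, y) = Mul(Rational(-1, 2), Pow(Add(67, y), -1), Add(q, y)) (Function('X')(q, y) = Mul(Rational(-1, 2), Mul(Add(q, y), Pow(Add(y, 67), -1))) = Mul(Rational(-1, 2), Mul(Add(q, y), Pow(Add(67, y), -1))) = Mul(Rational(-1, 2), Mul(Pow(Add(67, y), -1), Add(q, y))) = Mul(Rational(-1, 2), Pow(Add(67, y), -1), Add(q, y)))
Mul(2, Function('X')(-39, 57)) = Mul(2, Mul(Rational(1, 2), Pow(Add(67, 57), -1), Add(Mul(-1, -39), Mul(-1, 57)))) = Mul(2, Mul(Rational(1, 2), Pow(124, -1), Add(39, -57))) = Mul(2, Mul(Rational(1, 2), Rational(1, 124), -18)) = Mul(2, Rational(-9, 124)) = Rational(-9, 62)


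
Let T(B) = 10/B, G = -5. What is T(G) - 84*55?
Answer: -4622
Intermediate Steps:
T(G) - 84*55 = 10/(-5) - 84*55 = 10*(-⅕) - 4620 = -2 - 4620 = -4622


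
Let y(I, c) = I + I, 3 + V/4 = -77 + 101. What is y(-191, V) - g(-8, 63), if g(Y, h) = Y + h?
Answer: -437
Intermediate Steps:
V = 84 (V = -12 + 4*(-77 + 101) = -12 + 4*24 = -12 + 96 = 84)
y(I, c) = 2*I
y(-191, V) - g(-8, 63) = 2*(-191) - (-8 + 63) = -382 - 1*55 = -382 - 55 = -437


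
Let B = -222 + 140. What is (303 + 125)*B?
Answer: -35096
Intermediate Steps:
B = -82
(303 + 125)*B = (303 + 125)*(-82) = 428*(-82) = -35096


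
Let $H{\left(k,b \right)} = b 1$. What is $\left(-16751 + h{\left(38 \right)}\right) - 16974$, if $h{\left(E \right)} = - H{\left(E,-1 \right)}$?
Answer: $-33724$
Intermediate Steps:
$H{\left(k,b \right)} = b$
$h{\left(E \right)} = 1$ ($h{\left(E \right)} = \left(-1\right) \left(-1\right) = 1$)
$\left(-16751 + h{\left(38 \right)}\right) - 16974 = \left(-16751 + 1\right) - 16974 = -16750 - 16974 = -33724$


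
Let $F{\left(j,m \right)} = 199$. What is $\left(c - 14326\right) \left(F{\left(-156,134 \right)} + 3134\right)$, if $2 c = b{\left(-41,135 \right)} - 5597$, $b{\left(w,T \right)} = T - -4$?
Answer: $-56844315$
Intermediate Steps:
$b{\left(w,T \right)} = 4 + T$ ($b{\left(w,T \right)} = T + 4 = 4 + T$)
$c = -2729$ ($c = \frac{\left(4 + 135\right) - 5597}{2} = \frac{139 - 5597}{2} = \frac{1}{2} \left(-5458\right) = -2729$)
$\left(c - 14326\right) \left(F{\left(-156,134 \right)} + 3134\right) = \left(-2729 - 14326\right) \left(199 + 3134\right) = \left(-17055\right) 3333 = -56844315$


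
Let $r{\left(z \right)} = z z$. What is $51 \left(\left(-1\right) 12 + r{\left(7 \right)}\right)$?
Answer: $1887$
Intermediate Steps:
$r{\left(z \right)} = z^{2}$
$51 \left(\left(-1\right) 12 + r{\left(7 \right)}\right) = 51 \left(\left(-1\right) 12 + 7^{2}\right) = 51 \left(-12 + 49\right) = 51 \cdot 37 = 1887$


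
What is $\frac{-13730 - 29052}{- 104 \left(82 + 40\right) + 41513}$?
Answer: $- \frac{42782}{28825} \approx -1.4842$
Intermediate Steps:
$\frac{-13730 - 29052}{- 104 \left(82 + 40\right) + 41513} = - \frac{42782}{\left(-104\right) 122 + 41513} = - \frac{42782}{-12688 + 41513} = - \frac{42782}{28825}$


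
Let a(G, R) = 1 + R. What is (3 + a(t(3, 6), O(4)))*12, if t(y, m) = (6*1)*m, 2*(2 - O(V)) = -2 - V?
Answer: 108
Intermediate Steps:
O(V) = 3 + V/2 (O(V) = 2 - (-2 - V)/2 = 2 + (1 + V/2) = 3 + V/2)
t(y, m) = 6*m
(3 + a(t(3, 6), O(4)))*12 = (3 + (1 + (3 + (½)*4)))*12 = (3 + (1 + (3 + 2)))*12 = (3 + (1 + 5))*12 = (3 + 6)*12 = 9*12 = 108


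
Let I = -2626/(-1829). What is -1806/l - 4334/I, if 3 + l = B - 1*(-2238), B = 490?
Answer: -10802753453/3577925 ≈ -3019.3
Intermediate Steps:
I = 2626/1829 (I = -2626*(-1/1829) = 2626/1829 ≈ 1.4358)
l = 2725 (l = -3 + (490 - 1*(-2238)) = -3 + (490 + 2238) = -3 + 2728 = 2725)
-1806/l - 4334/I = -1806/2725 - 4334/2626/1829 = -1806*1/2725 - 4334*1829/2626 = -1806/2725 - 3963443/1313 = -10802753453/3577925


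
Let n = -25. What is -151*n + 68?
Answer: 3843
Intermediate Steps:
-151*n + 68 = -151*(-25) + 68 = 3775 + 68 = 3843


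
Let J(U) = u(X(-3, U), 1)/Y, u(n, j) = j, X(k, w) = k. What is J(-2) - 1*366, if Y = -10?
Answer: -3661/10 ≈ -366.10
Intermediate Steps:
J(U) = -1/10 (J(U) = 1/(-10) = 1*(-1/10) = -1/10)
J(-2) - 1*366 = -1/10 - 1*366 = -1/10 - 366 = -3661/10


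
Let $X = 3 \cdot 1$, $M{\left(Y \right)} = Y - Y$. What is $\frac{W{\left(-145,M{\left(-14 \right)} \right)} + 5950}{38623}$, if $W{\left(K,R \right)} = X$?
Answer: $\frac{5953}{38623} \approx 0.15413$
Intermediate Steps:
$M{\left(Y \right)} = 0$
$X = 3$
$W{\left(K,R \right)} = 3$
$\frac{W{\left(-145,M{\left(-14 \right)} \right)} + 5950}{38623} = \frac{3 + 5950}{38623} = 5953 \cdot \frac{1}{38623} = \frac{5953}{38623}$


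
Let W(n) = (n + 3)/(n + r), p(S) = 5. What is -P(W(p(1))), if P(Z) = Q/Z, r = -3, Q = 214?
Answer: -107/2 ≈ -53.500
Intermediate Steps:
W(n) = (3 + n)/(-3 + n) (W(n) = (n + 3)/(n - 3) = (3 + n)/(-3 + n))
P(Z) = 214/Z
-P(W(p(1))) = -214/((3 + 5)/(-3 + 5)) = -214/(8/2) = -214/((1/2)*8) = -214/4 = -1*107/2 = -107/2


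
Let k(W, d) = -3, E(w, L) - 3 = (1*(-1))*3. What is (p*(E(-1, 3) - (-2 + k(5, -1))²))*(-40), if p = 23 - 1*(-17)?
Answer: 40000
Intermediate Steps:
E(w, L) = 0 (E(w, L) = 3 + (1*(-1))*3 = 3 - 1*3 = 3 - 3 = 0)
p = 40 (p = 23 + 17 = 40)
(p*(E(-1, 3) - (-2 + k(5, -1))²))*(-40) = (40*(0 - (-2 - 3)²))*(-40) = (40*(0 - 1*(-5)²))*(-40) = (40*(0 - 1*25))*(-40) = (40*(0 - 25))*(-40) = (40*(-25))*(-40) = -1000*(-40) = 40000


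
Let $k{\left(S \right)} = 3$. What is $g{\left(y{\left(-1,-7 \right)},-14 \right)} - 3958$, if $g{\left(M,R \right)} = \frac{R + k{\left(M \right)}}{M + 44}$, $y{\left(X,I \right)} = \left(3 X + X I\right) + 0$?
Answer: $- \frac{189995}{48} \approx -3958.2$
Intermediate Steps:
$y{\left(X,I \right)} = 3 X + I X$ ($y{\left(X,I \right)} = \left(3 X + I X\right) + 0 = 3 X + I X$)
$g{\left(M,R \right)} = \frac{3 + R}{44 + M}$ ($g{\left(M,R \right)} = \frac{R + 3}{M + 44} = \frac{3 + R}{44 + M}$)
$g{\left(y{\left(-1,-7 \right)},-14 \right)} - 3958 = \frac{3 - 14}{44 - \left(3 - 7\right)} - 3958 = \frac{1}{44 - -4} \left(-11\right) - 3958 = \frac{1}{44 + 4} \left(-11\right) - 3958 = \frac{1}{48} \left(-11\right) - 3958 = - \frac{11}{48} - 3958 = - \frac{189995}{48}$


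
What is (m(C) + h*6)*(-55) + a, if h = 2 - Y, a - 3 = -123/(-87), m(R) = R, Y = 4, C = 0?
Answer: 19268/29 ≈ 664.41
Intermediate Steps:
a = 128/29 (a = 3 - 123/(-87) = 3 - 123*(-1/87) = 3 + 41/29 = 128/29 ≈ 4.4138)
h = -2 (h = 2 - 1*4 = 2 - 4 = -2)
(m(C) + h*6)*(-55) + a = (0 - 2*6)*(-55) + 128/29 = (0 - 12)*(-55) + 128/29 = -12*(-55) + 128/29 = 660 + 128/29 = 19268/29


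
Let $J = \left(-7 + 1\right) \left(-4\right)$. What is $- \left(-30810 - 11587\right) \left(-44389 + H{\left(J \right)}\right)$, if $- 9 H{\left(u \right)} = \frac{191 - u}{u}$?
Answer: $- \frac{406510533827}{216} \approx -1.882 \cdot 10^{9}$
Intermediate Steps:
$J = 24$ ($J = \left(-6\right) \left(-4\right) = 24$)
$H{\left(u \right)} = - \frac{191 - u}{9 u}$ ($H{\left(u \right)} = - \frac{\left(191 - u\right) \frac{1}{u}}{9} = - \frac{\frac{1}{u} \left(191 - u\right)}{9} = - \frac{191 - u}{9 u}$)
$- \left(-30810 - 11587\right) \left(-44389 + H{\left(J \right)}\right) = - \left(-30810 - 11587\right) \left(-44389 + \frac{-191 + 24}{9 \cdot 24}\right) = - \left(-42397\right) \left(-44389 + \frac{1}{9} \cdot \frac{1}{24} \left(-167\right)\right) = - \left(-42397\right) \left(-44389 - \frac{167}{216}\right) = - \frac{\left(-42397\right) \left(-9588191\right)}{216} = \left(-1\right) \frac{406510533827}{216} = - \frac{406510533827}{216}$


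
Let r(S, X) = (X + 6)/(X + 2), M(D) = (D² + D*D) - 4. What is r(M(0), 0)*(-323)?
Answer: -969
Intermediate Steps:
M(D) = -4 + 2*D² (M(D) = (D² + D²) - 4 = 2*D² - 4 = -4 + 2*D²)
r(S, X) = (6 + X)/(2 + X)
r(M(0), 0)*(-323) = ((6 + 0)/(2 + 0))*(-323) = (6/2)*(-323) = ((½)*6)*(-323) = 3*(-323) = -969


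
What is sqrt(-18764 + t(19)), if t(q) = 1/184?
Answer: 5*I*sqrt(6352738)/92 ≈ 136.98*I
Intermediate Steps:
t(q) = 1/184
sqrt(-18764 + t(19)) = sqrt(-18764 + 1/184) = sqrt(-3452575/184) = 5*I*sqrt(6352738)/92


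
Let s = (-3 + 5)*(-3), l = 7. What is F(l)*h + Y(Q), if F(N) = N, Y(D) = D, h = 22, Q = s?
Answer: 148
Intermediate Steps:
s = -6 (s = 2*(-3) = -6)
Q = -6
F(l)*h + Y(Q) = 7*22 - 6 = 154 - 6 = 148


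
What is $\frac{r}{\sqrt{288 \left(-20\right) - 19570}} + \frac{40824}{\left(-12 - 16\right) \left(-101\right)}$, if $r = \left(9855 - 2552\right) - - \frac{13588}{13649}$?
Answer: $\frac{1458}{101} - \frac{19938447 i \sqrt{25330}}{69145834} \approx 14.436 - 45.893 i$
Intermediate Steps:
$r = \frac{99692235}{13649}$ ($r = \left(9855 - 2552\right) - \left(-13588\right) \frac{1}{13649} = 7303 - - \frac{13588}{13649} = 7303 + \frac{13588}{13649} = \frac{99692235}{13649} \approx 7304.0$)
$\frac{r}{\sqrt{288 \left(-20\right) - 19570}} + \frac{40824}{\left(-12 - 16\right) \left(-101\right)} = \frac{99692235}{13649 \sqrt{288 \left(-20\right) - 19570}} + \frac{40824}{\left(-12 - 16\right) \left(-101\right)} = \frac{99692235}{13649 \sqrt{-5760 - 19570}} + \frac{40824}{\left(-28\right) \left(-101\right)} = \frac{99692235}{13649 \sqrt{-25330}} + \frac{40824}{2828} = \frac{99692235}{13649 i \sqrt{25330}} + 40824 \cdot \frac{1}{2828} = \frac{99692235 \left(- \frac{i \sqrt{25330}}{25330}\right)}{13649} + \frac{1458}{101} = - \frac{19938447 i \sqrt{25330}}{69145834} + \frac{1458}{101} = \frac{1458}{101} - \frac{19938447 i \sqrt{25330}}{69145834}$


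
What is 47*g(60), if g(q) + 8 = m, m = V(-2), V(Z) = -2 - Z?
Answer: -376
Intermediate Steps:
m = 0 (m = -2 - 1*(-2) = -2 + 2 = 0)
g(q) = -8 (g(q) = -8 + 0 = -8)
47*g(60) = 47*(-8) = -376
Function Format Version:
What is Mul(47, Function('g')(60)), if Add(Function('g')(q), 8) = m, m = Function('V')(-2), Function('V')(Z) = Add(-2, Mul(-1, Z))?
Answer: -376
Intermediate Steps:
m = 0 (m = Add(-2, Mul(-1, -2)) = Add(-2, 2) = 0)
Function('g')(q) = -8 (Function('g')(q) = Add(-8, 0) = -8)
Mul(47, Function('g')(60)) = Mul(47, -8) = -376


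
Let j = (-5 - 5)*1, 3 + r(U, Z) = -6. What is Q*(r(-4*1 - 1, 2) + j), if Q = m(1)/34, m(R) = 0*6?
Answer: 0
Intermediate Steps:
r(U, Z) = -9 (r(U, Z) = -3 - 6 = -9)
m(R) = 0
Q = 0 (Q = 0/34 = 0*(1/34) = 0)
j = -10 (j = -10*1 = -10)
Q*(r(-4*1 - 1, 2) + j) = 0*(-9 - 10) = 0*(-19) = 0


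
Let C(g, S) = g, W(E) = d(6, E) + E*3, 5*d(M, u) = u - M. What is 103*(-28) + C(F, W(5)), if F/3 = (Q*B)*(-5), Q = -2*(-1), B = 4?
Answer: -3004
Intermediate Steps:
Q = 2
d(M, u) = -M/5 + u/5 (d(M, u) = (u - M)/5 = -M/5 + u/5)
F = -120 (F = 3*((2*4)*(-5)) = 3*(8*(-5)) = 3*(-40) = -120)
W(E) = -6/5 + 16*E/5 (W(E) = (-1/5*6 + E/5) + E*3 = (-6/5 + E/5) + 3*E = -6/5 + 16*E/5)
103*(-28) + C(F, W(5)) = 103*(-28) - 120 = -2884 - 120 = -3004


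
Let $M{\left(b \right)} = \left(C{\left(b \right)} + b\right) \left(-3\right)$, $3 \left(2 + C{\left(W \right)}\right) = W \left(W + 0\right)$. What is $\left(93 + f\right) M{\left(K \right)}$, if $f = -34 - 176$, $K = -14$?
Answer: $17316$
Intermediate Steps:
$C{\left(W \right)} = -2 + \frac{W^{2}}{3}$ ($C{\left(W \right)} = -2 + \frac{W \left(W + 0\right)}{3} = -2 + \frac{W W}{3} = -2 + \frac{W^{2}}{3}$)
$f = -210$ ($f = -34 - 176 = -210$)
$M{\left(b \right)} = 6 - b^{2} - 3 b$ ($M{\left(b \right)} = \left(\left(-2 + \frac{b^{2}}{3}\right) + b\right) \left(-3\right) = \left(-2 + b + \frac{b^{2}}{3}\right) \left(-3\right) = 6 - b^{2} - 3 b$)
$\left(93 + f\right) M{\left(K \right)} = \left(93 - 210\right) \left(6 - \left(-14\right)^{2} - -42\right) = - 117 \left(6 - 196 + 42\right) = \left(-117\right) \left(-148\right) = 17316$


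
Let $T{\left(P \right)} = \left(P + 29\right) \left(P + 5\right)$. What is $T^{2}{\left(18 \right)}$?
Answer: $1168561$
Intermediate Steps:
$T{\left(P \right)} = \left(5 + P\right) \left(29 + P\right)$ ($T{\left(P \right)} = \left(29 + P\right) \left(5 + P\right) = \left(5 + P\right) \left(29 + P\right)$)
$T^{2}{\left(18 \right)} = \left(145 + 18^{2} + 34 \cdot 18\right)^{2} = \left(145 + 324 + 612\right)^{2} = 1081^{2} = 1168561$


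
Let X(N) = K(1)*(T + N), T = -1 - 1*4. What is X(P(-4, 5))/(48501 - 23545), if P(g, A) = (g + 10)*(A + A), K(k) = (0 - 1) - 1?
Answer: -55/12478 ≈ -0.0044078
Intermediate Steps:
T = -5 (T = -1 - 4 = -5)
K(k) = -2 (K(k) = -1 - 1 = -2)
P(g, A) = 2*A*(10 + g) (P(g, A) = (10 + g)*(2*A) = 2*A*(10 + g))
X(N) = 10 - 2*N (X(N) = -2*(-5 + N) = 10 - 2*N)
X(P(-4, 5))/(48501 - 23545) = (10 - 4*5*(10 - 4))/(48501 - 23545) = (10 - 4*5*6)/24956 = (10 - 2*60)*(1/24956) = (10 - 120)*(1/24956) = -110*1/24956 = -55/12478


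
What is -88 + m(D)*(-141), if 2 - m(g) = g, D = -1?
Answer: -511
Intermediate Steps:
m(g) = 2 - g
-88 + m(D)*(-141) = -88 + (2 - 1*(-1))*(-141) = -88 + (2 + 1)*(-141) = -88 + 3*(-141) = -88 - 423 = -511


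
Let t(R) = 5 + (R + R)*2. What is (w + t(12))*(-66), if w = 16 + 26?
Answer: -6270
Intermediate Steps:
w = 42
t(R) = 5 + 4*R (t(R) = 5 + (2*R)*2 = 5 + 4*R)
(w + t(12))*(-66) = (42 + (5 + 4*12))*(-66) = (42 + (5 + 48))*(-66) = (42 + 53)*(-66) = 95*(-66) = -6270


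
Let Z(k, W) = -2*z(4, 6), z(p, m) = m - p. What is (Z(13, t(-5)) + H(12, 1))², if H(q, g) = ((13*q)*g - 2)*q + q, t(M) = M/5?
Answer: 3444736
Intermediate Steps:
t(M) = M/5 (t(M) = M*(⅕) = M/5)
H(q, g) = q + q*(-2 + 13*g*q) (H(q, g) = (13*g*q - 2)*q + q = (-2 + 13*g*q)*q + q = q*(-2 + 13*g*q) + q = q + q*(-2 + 13*g*q))
Z(k, W) = -4 (Z(k, W) = -2*(6 - 1*4) = -2*(6 - 4) = -2*2 = -4)
(Z(13, t(-5)) + H(12, 1))² = (-4 + 12*(-1 + 13*1*12))² = (-4 + 12*(-1 + 156))² = (-4 + 12*155)² = (-4 + 1860)² = 1856² = 3444736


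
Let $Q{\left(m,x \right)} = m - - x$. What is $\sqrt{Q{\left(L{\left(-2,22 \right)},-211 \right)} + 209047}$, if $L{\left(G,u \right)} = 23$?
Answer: $\sqrt{208859} \approx 457.01$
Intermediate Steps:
$Q{\left(m,x \right)} = m + x$
$\sqrt{Q{\left(L{\left(-2,22 \right)},-211 \right)} + 209047} = \sqrt{\left(23 - 211\right) + 209047} = \sqrt{-188 + 209047} = \sqrt{208859}$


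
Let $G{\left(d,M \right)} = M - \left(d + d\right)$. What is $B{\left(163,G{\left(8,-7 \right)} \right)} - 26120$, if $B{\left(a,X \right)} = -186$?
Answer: $-26306$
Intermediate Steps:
$G{\left(d,M \right)} = M - 2 d$
$B{\left(163,G{\left(8,-7 \right)} \right)} - 26120 = -186 - 26120 = -26306$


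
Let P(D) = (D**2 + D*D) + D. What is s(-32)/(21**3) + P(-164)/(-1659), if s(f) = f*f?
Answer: -23569052/731619 ≈ -32.215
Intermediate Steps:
P(D) = D + 2*D**2 (P(D) = (D**2 + D**2) + D = 2*D**2 + D = D + 2*D**2)
s(f) = f**2
s(-32)/(21**3) + P(-164)/(-1659) = (-32)**2/(21**3) - 164*(1 + 2*(-164))/(-1659) = 1024/9261 - 164*(1 - 328)*(-1/1659) = 1024*(1/9261) - 164*(-327)*(-1/1659) = 1024/9261 + 53628*(-1/1659) = 1024/9261 - 17876/553 = -23569052/731619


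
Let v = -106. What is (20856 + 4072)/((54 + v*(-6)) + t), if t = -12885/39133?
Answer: 975507424/26988885 ≈ 36.145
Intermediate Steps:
t = -12885/39133 (t = -12885*1/39133 = -12885/39133 ≈ -0.32926)
(20856 + 4072)/((54 + v*(-6)) + t) = (20856 + 4072)/((54 - 106*(-6)) - 12885/39133) = 24928/((54 + 636) - 12885/39133) = 24928/(690 - 12885/39133) = 24928/(26988885/39133) = 24928*(39133/26988885) = 975507424/26988885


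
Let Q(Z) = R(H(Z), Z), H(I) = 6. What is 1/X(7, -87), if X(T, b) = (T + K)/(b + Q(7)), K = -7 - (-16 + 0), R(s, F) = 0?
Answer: -87/16 ≈ -5.4375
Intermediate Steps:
Q(Z) = 0
K = 9 (K = -7 - 1*(-16) = -7 + 16 = 9)
X(T, b) = (9 + T)/b (X(T, b) = (T + 9)/(b + 0) = (9 + T)/b)
1/X(7, -87) = 1/((9 + 7)/(-87)) = 1/(-1/87*16) = 1/(-16/87) = -87/16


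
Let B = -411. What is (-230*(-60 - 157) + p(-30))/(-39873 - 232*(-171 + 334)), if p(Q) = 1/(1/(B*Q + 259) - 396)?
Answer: -248813465541/387298543427 ≈ -0.64243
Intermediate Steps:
p(Q) = 1/(-396 + 1/(259 - 411*Q)) (p(Q) = 1/(1/(-411*Q + 259) - 396) = 1/(1/(259 - 411*Q) - 396) = 1/(-396 + 1/(259 - 411*Q)))
(-230*(-60 - 157) + p(-30))/(-39873 - 232*(-171 + 334)) = (-230*(-60 - 157) + (259 - 411*(-30))/(-102563 + 162756*(-30)))/(-39873 - 232*(-171 + 334)) = (-230*(-217) + (259 + 12330)/(-102563 - 4882680))/(-39873 - 232*163) = (49910 + 12589/(-4985243))/(-39873 - 37816) = (49910 - 1/4985243*12589)/(-77689) = (49910 - 12589/4985243)*(-1/77689) = (248813465541/4985243)*(-1/77689) = -248813465541/387298543427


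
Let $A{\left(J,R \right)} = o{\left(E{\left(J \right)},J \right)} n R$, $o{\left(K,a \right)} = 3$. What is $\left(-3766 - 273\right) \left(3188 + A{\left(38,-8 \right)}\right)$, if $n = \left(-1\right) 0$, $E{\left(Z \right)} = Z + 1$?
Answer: $-12876332$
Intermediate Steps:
$E{\left(Z \right)} = 1 + Z$
$n = 0$
$A{\left(J,R \right)} = 0$ ($A{\left(J,R \right)} = 3 \cdot 0 R = 0 R = 0$)
$\left(-3766 - 273\right) \left(3188 + A{\left(38,-8 \right)}\right) = \left(-3766 - 273\right) \left(3188 + 0\right) = \left(-4039\right) 3188 = -12876332$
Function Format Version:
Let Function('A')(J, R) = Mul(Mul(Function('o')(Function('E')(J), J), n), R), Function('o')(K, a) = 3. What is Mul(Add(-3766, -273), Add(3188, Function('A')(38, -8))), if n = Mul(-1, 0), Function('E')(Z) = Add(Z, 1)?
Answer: -12876332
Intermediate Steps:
Function('E')(Z) = Add(1, Z)
n = 0
Function('A')(J, R) = 0 (Function('A')(J, R) = Mul(Mul(3, 0), R) = Mul(0, R) = 0)
Mul(Add(-3766, -273), Add(3188, Function('A')(38, -8))) = Mul(Add(-3766, -273), Add(3188, 0)) = Mul(-4039, 3188) = -12876332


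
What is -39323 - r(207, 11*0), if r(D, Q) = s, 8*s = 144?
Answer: -39341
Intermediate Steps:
s = 18 (s = (⅛)*144 = 18)
r(D, Q) = 18
-39323 - r(207, 11*0) = -39323 - 1*18 = -39323 - 18 = -39341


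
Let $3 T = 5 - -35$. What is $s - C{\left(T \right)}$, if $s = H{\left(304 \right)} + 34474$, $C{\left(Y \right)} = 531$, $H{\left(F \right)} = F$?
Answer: $34247$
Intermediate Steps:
$T = \frac{40}{3}$ ($T = \frac{5 - -35}{3} = \frac{5 + 35}{3} = \frac{1}{3} \cdot 40 = \frac{40}{3} \approx 13.333$)
$s = 34778$ ($s = 304 + 34474 = 34778$)
$s - C{\left(T \right)} = 34778 - 531 = 34247$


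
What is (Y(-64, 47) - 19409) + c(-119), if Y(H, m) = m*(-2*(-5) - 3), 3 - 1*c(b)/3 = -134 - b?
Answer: -19026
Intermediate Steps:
c(b) = 411 + 3*b (c(b) = 9 - 3*(-134 - b) = 9 + (402 + 3*b) = 411 + 3*b)
Y(H, m) = 7*m (Y(H, m) = m*(10 - 3) = m*7 = 7*m)
(Y(-64, 47) - 19409) + c(-119) = (7*47 - 19409) + (411 + 3*(-119)) = (329 - 19409) + (411 - 357) = -19080 + 54 = -19026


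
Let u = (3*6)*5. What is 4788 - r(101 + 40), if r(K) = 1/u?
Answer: 430919/90 ≈ 4788.0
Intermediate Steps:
u = 90 (u = 18*5 = 90)
r(K) = 1/90
4788 - r(101 + 40) = 4788 - 1*1/90 = 4788 - 1/90 = 430919/90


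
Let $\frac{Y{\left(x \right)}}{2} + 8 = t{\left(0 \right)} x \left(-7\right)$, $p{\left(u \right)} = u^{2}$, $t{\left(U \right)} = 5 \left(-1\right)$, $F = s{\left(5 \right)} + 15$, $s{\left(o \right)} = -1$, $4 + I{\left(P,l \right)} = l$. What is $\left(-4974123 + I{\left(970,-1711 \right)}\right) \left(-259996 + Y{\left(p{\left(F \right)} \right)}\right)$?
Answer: $1225509092696$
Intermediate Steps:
$I{\left(P,l \right)} = -4 + l$
$F = 14$ ($F = -1 + 15 = 14$)
$t{\left(U \right)} = -5$
$Y{\left(x \right)} = -16 + 70 x$ ($Y{\left(x \right)} = -16 + 2 - 5 x \left(-7\right) = -16 + 2 \cdot 35 x = -16 + 70 x$)
$\left(-4974123 + I{\left(970,-1711 \right)}\right) \left(-259996 + Y{\left(p{\left(F \right)} \right)}\right) = \left(-4974123 - 1715\right) \left(-259996 - \left(16 - 70 \cdot 14^{2}\right)\right) = \left(-4974123 - 1715\right) \left(-259996 + \left(-16 + 70 \cdot 196\right)\right) = - 4975838 \left(-259996 + \left(-16 + 13720\right)\right) = - 4975838 \left(-259996 + 13704\right) = \left(-4975838\right) \left(-246292\right) = 1225509092696$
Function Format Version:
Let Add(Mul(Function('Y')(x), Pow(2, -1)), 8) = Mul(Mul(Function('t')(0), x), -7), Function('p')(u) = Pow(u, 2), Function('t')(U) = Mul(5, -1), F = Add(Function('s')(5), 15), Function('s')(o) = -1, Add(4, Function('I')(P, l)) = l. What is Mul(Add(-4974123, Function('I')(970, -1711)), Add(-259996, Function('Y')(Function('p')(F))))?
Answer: 1225509092696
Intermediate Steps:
Function('I')(P, l) = Add(-4, l)
F = 14 (F = Add(-1, 15) = 14)
Function('t')(U) = -5
Function('Y')(x) = Add(-16, Mul(70, x)) (Function('Y')(x) = Add(-16, Mul(2, Mul(Mul(-5, x), -7))) = Add(-16, Mul(2, Mul(35, x))) = Add(-16, Mul(70, x)))
Mul(Add(-4974123, Function('I')(970, -1711)), Add(-259996, Function('Y')(Function('p')(F)))) = Mul(Add(-4974123, Add(-4, -1711)), Add(-259996, Add(-16, Mul(70, Pow(14, 2))))) = Mul(Add(-4974123, -1715), Add(-259996, Add(-16, Mul(70, 196)))) = Mul(-4975838, Add(-259996, Add(-16, 13720))) = Mul(-4975838, Add(-259996, 13704)) = Mul(-4975838, -246292) = 1225509092696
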